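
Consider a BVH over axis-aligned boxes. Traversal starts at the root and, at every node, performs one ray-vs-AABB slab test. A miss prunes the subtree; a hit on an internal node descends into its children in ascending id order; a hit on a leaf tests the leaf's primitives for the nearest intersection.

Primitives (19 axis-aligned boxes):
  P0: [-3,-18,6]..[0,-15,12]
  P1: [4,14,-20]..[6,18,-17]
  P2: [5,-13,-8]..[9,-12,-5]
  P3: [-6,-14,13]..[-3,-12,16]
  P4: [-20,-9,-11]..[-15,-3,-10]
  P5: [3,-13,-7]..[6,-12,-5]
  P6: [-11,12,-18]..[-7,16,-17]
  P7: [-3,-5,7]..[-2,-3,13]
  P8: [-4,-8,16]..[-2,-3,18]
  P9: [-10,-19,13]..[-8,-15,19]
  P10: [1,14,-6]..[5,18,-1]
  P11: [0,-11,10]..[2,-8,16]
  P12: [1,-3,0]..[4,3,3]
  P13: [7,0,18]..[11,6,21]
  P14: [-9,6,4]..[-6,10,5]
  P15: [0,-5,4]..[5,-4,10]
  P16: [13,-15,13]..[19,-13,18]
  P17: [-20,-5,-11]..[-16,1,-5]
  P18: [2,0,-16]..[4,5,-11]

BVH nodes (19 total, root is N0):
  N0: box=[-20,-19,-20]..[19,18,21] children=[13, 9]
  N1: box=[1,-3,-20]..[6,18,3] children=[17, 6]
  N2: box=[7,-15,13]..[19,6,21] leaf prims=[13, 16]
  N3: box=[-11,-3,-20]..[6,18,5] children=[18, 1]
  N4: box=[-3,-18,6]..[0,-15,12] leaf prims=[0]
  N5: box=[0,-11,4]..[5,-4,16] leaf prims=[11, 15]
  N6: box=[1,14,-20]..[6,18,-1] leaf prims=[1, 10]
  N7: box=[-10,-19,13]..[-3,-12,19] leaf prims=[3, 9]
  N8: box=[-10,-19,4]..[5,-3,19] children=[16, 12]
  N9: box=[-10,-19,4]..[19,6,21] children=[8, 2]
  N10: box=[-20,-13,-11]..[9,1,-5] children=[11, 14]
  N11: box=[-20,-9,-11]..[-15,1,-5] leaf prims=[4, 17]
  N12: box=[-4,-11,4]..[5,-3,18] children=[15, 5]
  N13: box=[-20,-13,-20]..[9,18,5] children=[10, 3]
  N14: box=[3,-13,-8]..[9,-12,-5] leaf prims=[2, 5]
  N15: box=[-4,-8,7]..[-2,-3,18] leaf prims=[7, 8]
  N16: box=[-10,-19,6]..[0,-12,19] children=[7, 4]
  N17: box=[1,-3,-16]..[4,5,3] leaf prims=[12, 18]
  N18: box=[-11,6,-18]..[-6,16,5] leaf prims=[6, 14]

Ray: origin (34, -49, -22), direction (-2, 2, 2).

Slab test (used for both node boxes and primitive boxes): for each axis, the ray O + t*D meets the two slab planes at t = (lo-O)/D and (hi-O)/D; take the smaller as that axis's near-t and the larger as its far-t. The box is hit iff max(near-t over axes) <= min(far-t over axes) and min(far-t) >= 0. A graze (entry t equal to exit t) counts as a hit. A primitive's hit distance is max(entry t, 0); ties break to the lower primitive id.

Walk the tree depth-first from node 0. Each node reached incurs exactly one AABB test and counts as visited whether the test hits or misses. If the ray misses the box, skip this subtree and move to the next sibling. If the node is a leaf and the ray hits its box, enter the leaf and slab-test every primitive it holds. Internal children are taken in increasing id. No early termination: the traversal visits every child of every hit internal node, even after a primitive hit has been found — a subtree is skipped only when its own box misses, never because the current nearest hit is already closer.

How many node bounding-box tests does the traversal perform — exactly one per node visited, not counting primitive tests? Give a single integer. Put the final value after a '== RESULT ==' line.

Traverse from the root:
N0 x:[15/2,27] y:[15,67/2] z:[1,43/2] -> hit [15,43/2], descend [9, 13]
  N9 x:[15/2,22] y:[15,55/2] z:[13,43/2] -> hit [15,43/2], descend [2, 8]
    N2 x:[15/2,27/2] y:[17,55/2] z:[35/2,43/2] -> miss, prune
    N8 x:[29/2,22] y:[15,23] z:[13,41/2] -> hit [15,41/2], descend [12, 16]
      N12 x:[29/2,19] y:[19,23] z:[13,20] -> hit [19,19], descend [5, 15]
        N5 x:[29/2,17] y:[19,45/2] z:[13,19] -> miss, prune
        N15 x:[18,19] y:[41/2,23] z:[29/2,20] -> miss, prune
      N16 x:[17,22] y:[15,37/2] z:[14,41/2] -> hit [17,37/2], descend [4, 7]
        N4 x:[17,37/2] y:[31/2,17] z:[14,17] -> hit [17,17] leaf, test {P0@t=17}
        N7 x:[37/2,22] y:[15,37/2] z:[35/2,41/2] -> hit [37/2,37/2] leaf, test {P3@t=37/2, P9(miss)}
  N13 x:[25/2,27] y:[18,67/2] z:[1,27/2] -> miss, prune

order=[0, 9, 2, 8, 12, 5, 15, 16, 4, 7, 13]  |boxes|=11  |leaves|=2  hit=P0

== RESULT ==
11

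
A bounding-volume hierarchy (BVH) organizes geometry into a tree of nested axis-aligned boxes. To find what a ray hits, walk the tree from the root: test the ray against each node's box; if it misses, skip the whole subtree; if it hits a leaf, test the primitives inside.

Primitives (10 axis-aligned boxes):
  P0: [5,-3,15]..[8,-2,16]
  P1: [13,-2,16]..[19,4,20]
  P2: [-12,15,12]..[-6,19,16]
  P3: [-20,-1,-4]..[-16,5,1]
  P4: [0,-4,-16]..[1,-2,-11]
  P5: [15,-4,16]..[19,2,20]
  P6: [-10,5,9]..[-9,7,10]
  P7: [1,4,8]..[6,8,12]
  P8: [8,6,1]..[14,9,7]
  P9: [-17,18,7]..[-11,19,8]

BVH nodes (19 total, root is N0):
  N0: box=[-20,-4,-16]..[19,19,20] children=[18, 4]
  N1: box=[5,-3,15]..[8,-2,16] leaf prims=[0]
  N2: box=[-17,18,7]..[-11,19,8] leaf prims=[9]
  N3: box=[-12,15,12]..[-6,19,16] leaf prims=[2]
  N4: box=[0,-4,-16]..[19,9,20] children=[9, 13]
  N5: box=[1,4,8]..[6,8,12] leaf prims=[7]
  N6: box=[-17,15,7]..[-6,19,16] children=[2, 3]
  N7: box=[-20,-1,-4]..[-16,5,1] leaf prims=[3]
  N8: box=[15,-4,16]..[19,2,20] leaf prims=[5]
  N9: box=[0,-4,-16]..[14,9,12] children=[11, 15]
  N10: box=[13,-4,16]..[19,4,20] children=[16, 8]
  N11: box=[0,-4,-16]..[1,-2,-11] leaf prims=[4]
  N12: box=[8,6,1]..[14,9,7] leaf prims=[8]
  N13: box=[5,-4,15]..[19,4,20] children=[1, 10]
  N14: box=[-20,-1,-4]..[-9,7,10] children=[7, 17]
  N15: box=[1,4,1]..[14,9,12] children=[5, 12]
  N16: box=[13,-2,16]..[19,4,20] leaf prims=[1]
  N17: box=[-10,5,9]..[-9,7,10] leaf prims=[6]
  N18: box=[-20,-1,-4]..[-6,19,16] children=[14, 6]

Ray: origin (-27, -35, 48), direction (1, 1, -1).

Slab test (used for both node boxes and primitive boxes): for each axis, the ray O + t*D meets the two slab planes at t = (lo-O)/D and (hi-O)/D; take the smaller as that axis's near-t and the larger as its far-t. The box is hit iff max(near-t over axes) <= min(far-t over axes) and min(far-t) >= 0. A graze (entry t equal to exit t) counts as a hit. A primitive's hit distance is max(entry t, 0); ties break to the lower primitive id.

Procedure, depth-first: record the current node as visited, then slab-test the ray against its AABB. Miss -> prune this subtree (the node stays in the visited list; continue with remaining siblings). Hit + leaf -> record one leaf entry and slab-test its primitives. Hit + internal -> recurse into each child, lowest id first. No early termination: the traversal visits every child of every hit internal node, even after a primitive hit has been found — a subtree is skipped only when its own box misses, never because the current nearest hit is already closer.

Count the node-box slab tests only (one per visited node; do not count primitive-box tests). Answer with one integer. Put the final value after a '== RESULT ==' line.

Traverse from the root:
N0 x:[7,46] y:[31,54] z:[28,64] -> hit [31,46], descend [4, 18]
  N4 x:[27,46] y:[31,44] z:[28,64] -> hit [31,44], descend [9, 13]
    N9 x:[27,41] y:[31,44] z:[36,64] -> hit [36,41], descend [11, 15]
      N11 x:[27,28] y:[31,33] z:[59,64] -> miss, prune
      N15 x:[28,41] y:[39,44] z:[36,47] -> hit [39,41], descend [5, 12]
        N5 x:[28,33] y:[39,43] z:[36,40] -> miss, prune
        N12 x:[35,41] y:[41,44] z:[41,47] -> hit [41,41] leaf, test {P8@t=41}
    N13 x:[32,46] y:[31,39] z:[28,33] -> hit [32,33], descend [1, 10]
      N1 x:[32,35] y:[32,33] z:[32,33] -> hit [32,33] leaf, test {P0@t=32}
      N10 x:[40,46] y:[31,39] z:[28,32] -> miss, prune
  N18 x:[7,21] y:[34,54] z:[32,52] -> miss, prune

11 AABB tests over nodes [0, 4, 9, 11, 15, 5, 12, 13, 1, 10, 18]; 2 leaves entered; closest P0.

== RESULT ==
11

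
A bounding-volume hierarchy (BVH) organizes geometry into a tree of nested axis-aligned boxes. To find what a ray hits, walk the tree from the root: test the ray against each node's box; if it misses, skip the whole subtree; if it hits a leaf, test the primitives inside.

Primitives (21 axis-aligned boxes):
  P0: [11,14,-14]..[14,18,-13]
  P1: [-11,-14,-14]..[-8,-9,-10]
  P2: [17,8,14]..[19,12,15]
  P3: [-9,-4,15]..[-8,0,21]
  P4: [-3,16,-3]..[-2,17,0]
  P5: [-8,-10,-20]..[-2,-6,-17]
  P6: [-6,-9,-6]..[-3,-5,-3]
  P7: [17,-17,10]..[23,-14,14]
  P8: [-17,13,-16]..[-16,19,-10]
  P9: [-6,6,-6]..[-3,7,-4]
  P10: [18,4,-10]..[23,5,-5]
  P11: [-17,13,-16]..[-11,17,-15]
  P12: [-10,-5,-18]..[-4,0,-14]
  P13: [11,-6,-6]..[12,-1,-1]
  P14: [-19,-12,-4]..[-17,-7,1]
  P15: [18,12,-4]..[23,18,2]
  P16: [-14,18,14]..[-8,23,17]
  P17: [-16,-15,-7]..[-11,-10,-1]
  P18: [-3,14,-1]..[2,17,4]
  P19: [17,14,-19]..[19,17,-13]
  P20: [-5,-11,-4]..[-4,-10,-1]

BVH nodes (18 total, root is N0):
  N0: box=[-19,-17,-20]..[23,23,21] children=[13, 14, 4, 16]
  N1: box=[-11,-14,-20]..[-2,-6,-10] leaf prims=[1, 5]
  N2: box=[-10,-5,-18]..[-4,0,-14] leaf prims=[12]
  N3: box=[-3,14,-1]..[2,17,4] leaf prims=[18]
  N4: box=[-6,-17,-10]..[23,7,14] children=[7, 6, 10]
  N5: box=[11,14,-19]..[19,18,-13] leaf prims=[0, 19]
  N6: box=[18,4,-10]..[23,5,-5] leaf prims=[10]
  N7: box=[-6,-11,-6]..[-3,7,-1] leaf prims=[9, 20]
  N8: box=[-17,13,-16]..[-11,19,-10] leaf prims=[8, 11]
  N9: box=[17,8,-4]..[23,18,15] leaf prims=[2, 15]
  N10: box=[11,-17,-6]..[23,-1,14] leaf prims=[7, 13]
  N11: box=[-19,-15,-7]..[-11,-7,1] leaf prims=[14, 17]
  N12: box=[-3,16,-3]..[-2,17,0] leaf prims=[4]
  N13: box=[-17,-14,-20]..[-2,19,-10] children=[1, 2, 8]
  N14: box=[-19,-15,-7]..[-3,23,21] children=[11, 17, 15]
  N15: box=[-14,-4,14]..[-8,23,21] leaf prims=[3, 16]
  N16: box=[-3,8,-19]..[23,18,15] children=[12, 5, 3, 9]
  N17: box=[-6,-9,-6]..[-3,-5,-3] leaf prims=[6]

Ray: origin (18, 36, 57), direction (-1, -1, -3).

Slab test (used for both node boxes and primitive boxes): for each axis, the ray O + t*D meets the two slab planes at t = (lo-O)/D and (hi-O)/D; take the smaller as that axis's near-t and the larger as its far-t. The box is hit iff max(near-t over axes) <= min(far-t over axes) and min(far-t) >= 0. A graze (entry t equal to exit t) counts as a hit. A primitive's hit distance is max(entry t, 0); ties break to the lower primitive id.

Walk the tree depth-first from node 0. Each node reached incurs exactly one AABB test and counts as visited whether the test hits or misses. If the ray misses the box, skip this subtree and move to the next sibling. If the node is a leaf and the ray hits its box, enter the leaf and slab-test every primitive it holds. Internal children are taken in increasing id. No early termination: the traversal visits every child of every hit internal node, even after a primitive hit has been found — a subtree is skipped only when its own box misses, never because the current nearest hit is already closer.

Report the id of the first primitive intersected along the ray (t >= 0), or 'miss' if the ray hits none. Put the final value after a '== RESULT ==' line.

Trace the traversal:
N0 x:[-5,37] y:[13,53] z:[12,77/3] -> hit [13,77/3], descend [4, 13, 14, 16]
  N4 x:[-5,24] y:[29,53] z:[43/3,67/3] -> miss, prune
  N13 x:[20,35] y:[17,50] z:[67/3,77/3] -> hit [67/3,77/3], descend [1, 2, 8]
    N1 x:[20,29] y:[42,50] z:[67/3,77/3] -> miss, prune
    N2 x:[22,28] y:[36,41] z:[71/3,25] -> miss, prune
    N8 x:[29,35] y:[17,23] z:[67/3,73/3] -> miss, prune
  N14 x:[21,37] y:[13,51] z:[12,64/3] -> hit [21,64/3], descend [11, 15, 17]
    N11 x:[29,37] y:[43,51] z:[56/3,64/3] -> miss, prune
    N15 x:[26,32] y:[13,40] z:[12,43/3] -> miss, prune
    N17 x:[21,24] y:[41,45] z:[20,21] -> miss, prune
  N16 x:[-5,21] y:[18,28] z:[14,76/3] -> hit [18,21], descend [3, 5, 9, 12]
    N3 x:[16,21] y:[19,22] z:[53/3,58/3] -> hit [19,58/3] leaf, test {P18@t=19}
    N5 x:[-1,7] y:[18,22] z:[70/3,76/3] -> miss, prune
    N9 x:[-5,1] y:[18,28] z:[14,61/3] -> miss, prune
    N12 x:[20,21] y:[19,20] z:[19,20] -> hit [20,20] leaf, test {P4@t=20}

Visited [0, 4, 13, 1, 2, 8, 14, 11, 15, 17, 16, 3, 5, 9, 12]. Tests: 15 box, 2 leaf. Nearest: P18.

== RESULT ==
18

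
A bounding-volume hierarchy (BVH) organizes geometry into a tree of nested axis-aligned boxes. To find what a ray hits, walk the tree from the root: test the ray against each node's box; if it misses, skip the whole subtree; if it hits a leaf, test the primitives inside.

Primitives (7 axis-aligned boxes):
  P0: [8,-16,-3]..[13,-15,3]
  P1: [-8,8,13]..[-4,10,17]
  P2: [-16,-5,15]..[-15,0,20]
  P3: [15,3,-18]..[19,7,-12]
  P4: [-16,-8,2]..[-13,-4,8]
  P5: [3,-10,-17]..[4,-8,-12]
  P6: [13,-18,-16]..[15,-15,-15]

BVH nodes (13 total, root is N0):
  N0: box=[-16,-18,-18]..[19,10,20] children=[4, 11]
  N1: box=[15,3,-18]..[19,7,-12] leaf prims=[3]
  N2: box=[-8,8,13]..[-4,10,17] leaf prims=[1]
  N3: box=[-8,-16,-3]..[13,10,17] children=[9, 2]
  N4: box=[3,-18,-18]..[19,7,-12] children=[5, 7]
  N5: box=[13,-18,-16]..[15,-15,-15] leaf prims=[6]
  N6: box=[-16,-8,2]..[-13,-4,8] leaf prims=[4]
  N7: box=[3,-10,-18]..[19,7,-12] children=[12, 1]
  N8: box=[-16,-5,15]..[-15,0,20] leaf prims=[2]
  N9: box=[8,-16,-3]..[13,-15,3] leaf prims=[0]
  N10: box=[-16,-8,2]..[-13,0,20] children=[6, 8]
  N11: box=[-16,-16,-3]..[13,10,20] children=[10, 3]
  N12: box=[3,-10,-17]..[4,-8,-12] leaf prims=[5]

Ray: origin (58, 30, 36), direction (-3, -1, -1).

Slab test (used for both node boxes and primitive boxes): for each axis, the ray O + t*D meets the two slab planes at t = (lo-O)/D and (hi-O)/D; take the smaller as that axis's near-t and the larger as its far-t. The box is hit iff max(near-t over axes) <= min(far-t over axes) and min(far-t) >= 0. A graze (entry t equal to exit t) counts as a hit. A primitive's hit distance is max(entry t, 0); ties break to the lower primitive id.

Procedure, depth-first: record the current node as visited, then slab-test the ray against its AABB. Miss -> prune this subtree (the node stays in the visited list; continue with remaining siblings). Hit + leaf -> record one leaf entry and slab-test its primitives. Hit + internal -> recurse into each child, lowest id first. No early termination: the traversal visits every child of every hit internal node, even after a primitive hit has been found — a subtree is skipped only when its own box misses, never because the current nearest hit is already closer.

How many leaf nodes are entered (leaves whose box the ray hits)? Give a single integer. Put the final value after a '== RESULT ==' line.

Walk:
N0 x:[13,74/3] y:[20,48] z:[16,54] -> hit [20,74/3], descend [4, 11]
  N4 x:[13,55/3] y:[23,48] z:[48,54] -> miss, prune
  N11 x:[15,74/3] y:[20,46] z:[16,39] -> hit [20,74/3], descend [3, 10]
    N3 x:[15,22] y:[20,46] z:[19,39] -> hit [20,22], descend [2, 9]
      N2 x:[62/3,22] y:[20,22] z:[19,23] -> hit [62/3,22] leaf, test {P1@t=62/3}
      N9 x:[15,50/3] y:[45,46] z:[33,39] -> miss, prune
    N10 x:[71/3,74/3] y:[30,38] z:[16,34] -> miss, prune

Visited [0, 4, 11, 3, 2, 9, 10]. Tests: 7 box, 1 leaf. Nearest: P1.

== RESULT ==
1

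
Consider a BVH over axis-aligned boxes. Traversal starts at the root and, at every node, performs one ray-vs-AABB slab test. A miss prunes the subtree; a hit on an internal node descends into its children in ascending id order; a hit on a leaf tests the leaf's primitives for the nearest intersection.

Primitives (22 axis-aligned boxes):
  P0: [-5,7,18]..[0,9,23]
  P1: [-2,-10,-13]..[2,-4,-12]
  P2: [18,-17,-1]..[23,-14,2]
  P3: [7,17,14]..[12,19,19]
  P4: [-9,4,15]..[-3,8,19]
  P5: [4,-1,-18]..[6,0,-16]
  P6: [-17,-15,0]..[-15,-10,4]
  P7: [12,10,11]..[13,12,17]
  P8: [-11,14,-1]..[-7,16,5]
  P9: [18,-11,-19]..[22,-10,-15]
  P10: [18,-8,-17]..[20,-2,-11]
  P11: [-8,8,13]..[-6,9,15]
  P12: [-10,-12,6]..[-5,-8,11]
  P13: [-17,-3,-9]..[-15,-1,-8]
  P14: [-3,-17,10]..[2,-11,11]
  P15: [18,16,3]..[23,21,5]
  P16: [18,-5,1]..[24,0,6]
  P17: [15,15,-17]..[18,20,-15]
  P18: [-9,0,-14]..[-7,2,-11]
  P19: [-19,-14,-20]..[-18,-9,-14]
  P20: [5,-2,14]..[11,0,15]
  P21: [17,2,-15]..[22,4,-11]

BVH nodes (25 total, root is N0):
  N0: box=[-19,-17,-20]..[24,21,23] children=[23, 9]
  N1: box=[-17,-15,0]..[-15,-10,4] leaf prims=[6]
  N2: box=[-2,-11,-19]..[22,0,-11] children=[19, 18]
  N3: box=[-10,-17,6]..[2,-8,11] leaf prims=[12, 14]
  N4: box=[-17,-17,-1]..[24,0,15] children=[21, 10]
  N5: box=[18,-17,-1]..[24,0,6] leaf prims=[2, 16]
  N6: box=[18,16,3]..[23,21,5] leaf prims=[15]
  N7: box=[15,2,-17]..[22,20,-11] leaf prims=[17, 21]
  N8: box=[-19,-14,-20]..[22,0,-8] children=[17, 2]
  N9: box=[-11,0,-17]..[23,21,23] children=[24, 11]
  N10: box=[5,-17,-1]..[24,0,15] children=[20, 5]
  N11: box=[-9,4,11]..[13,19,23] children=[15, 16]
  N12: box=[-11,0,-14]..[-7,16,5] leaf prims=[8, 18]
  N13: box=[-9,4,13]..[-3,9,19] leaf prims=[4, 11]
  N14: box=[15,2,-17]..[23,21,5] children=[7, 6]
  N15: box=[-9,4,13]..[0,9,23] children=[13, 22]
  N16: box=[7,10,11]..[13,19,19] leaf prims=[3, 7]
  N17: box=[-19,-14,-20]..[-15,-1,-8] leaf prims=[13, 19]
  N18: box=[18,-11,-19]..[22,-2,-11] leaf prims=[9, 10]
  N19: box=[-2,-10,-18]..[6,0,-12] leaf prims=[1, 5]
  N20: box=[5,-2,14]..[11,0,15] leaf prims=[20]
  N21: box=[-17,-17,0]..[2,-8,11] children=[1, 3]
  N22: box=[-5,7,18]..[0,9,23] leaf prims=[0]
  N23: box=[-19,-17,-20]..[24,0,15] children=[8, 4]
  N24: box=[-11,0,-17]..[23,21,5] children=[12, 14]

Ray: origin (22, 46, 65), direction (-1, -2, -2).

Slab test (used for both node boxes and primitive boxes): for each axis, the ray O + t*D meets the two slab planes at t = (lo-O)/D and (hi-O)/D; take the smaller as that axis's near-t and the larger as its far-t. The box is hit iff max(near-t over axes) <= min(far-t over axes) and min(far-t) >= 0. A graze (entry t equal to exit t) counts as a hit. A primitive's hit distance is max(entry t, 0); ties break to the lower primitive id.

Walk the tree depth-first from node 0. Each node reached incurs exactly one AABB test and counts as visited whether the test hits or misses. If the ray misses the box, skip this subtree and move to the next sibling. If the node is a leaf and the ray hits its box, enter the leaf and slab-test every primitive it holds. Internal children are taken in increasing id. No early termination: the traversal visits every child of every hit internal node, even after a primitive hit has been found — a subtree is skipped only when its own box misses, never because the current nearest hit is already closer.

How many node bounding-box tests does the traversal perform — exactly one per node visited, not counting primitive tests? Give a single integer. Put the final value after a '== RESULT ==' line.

Trace the traversal:
N0 x:[-2,41] y:[25/2,63/2] z:[21,85/2] -> hit [21,63/2], descend [9, 23]
  N9 x:[-1,33] y:[25/2,23] z:[21,41] -> hit [21,23], descend [11, 24]
    N11 x:[9,31] y:[27/2,21] z:[21,27] -> hit [21,21], descend [15, 16]
      N15 x:[22,31] y:[37/2,21] z:[21,26] -> miss, prune
      N16 x:[9,15] y:[27/2,18] z:[23,27] -> miss, prune
    N24 x:[-1,33] y:[25/2,23] z:[30,41] -> miss, prune
  N23 x:[-2,41] y:[23,63/2] z:[25,85/2] -> hit [25,63/2], descend [4, 8]
    N4 x:[-2,39] y:[23,63/2] z:[25,33] -> hit [25,63/2], descend [10, 21]
      N10 x:[-2,17] y:[23,63/2] z:[25,33] -> miss, prune
      N21 x:[20,39] y:[27,63/2] z:[27,65/2] -> hit [27,63/2], descend [1, 3]
        N1 x:[37,39] y:[28,61/2] z:[61/2,65/2] -> miss, prune
        N3 x:[20,32] y:[27,63/2] z:[27,59/2] -> hit [27,59/2] leaf, test {P12@t=27, P14(miss)}
    N8 x:[0,41] y:[23,30] z:[73/2,85/2] -> miss, prune

Visited [0, 9, 11, 15, 16, 24, 23, 4, 10, 21, 1, 3, 8]. Tests: 13 box, 1 leaf. Nearest: P12.

== RESULT ==
13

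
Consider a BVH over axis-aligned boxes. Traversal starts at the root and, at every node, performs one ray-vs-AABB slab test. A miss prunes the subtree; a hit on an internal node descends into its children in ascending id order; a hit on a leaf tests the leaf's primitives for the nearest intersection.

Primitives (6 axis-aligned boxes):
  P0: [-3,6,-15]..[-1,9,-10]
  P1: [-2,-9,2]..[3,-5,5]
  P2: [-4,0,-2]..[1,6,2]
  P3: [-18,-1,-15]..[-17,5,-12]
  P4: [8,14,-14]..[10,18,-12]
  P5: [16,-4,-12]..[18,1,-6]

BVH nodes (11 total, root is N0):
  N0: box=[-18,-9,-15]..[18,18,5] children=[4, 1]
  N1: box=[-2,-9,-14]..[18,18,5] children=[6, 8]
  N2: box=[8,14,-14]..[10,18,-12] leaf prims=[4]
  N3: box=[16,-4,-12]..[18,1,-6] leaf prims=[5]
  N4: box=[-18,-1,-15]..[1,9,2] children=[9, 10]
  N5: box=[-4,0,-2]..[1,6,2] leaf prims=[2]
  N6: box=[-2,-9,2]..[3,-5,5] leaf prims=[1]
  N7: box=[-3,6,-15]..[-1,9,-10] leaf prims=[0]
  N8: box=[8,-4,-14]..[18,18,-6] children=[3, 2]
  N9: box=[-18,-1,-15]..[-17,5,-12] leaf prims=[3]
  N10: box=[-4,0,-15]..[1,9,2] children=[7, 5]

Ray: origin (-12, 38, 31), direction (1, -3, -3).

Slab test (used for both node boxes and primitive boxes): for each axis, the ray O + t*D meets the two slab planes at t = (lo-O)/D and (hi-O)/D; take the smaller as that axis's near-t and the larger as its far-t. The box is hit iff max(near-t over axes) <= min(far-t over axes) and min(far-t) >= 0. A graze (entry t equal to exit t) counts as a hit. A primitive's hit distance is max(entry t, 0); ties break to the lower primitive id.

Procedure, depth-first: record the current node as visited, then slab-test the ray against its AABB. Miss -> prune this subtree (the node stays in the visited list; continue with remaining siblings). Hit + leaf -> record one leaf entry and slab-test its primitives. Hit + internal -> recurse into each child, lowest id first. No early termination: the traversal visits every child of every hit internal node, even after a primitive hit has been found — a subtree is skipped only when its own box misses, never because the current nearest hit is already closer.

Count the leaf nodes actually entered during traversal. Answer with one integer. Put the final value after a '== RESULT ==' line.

Walk:
N0 x:[-6,30] y:[20/3,47/3] z:[26/3,46/3] -> hit [26/3,46/3], descend [1, 4]
  N1 x:[10,30] y:[20/3,47/3] z:[26/3,15] -> hit [10,15], descend [6, 8]
    N6 x:[10,15] y:[43/3,47/3] z:[26/3,29/3] -> miss, prune
    N8 x:[20,30] y:[20/3,14] z:[37/3,15] -> miss, prune
  N4 x:[-6,13] y:[29/3,13] z:[29/3,46/3] -> hit [29/3,13], descend [9, 10]
    N9 x:[-6,-5] y:[11,13] z:[43/3,46/3] -> miss, prune
    N10 x:[8,13] y:[29/3,38/3] z:[29/3,46/3] -> hit [29/3,38/3], descend [5, 7]
      N5 x:[8,13] y:[32/3,38/3] z:[29/3,11] -> hit [32/3,11] leaf, test {P2@t=32/3}
      N7 x:[9,11] y:[29/3,32/3] z:[41/3,46/3] -> miss, prune

9 AABB tests over nodes [0, 1, 6, 8, 4, 9, 10, 5, 7]; 1 leaf entered; closest P2.

== RESULT ==
1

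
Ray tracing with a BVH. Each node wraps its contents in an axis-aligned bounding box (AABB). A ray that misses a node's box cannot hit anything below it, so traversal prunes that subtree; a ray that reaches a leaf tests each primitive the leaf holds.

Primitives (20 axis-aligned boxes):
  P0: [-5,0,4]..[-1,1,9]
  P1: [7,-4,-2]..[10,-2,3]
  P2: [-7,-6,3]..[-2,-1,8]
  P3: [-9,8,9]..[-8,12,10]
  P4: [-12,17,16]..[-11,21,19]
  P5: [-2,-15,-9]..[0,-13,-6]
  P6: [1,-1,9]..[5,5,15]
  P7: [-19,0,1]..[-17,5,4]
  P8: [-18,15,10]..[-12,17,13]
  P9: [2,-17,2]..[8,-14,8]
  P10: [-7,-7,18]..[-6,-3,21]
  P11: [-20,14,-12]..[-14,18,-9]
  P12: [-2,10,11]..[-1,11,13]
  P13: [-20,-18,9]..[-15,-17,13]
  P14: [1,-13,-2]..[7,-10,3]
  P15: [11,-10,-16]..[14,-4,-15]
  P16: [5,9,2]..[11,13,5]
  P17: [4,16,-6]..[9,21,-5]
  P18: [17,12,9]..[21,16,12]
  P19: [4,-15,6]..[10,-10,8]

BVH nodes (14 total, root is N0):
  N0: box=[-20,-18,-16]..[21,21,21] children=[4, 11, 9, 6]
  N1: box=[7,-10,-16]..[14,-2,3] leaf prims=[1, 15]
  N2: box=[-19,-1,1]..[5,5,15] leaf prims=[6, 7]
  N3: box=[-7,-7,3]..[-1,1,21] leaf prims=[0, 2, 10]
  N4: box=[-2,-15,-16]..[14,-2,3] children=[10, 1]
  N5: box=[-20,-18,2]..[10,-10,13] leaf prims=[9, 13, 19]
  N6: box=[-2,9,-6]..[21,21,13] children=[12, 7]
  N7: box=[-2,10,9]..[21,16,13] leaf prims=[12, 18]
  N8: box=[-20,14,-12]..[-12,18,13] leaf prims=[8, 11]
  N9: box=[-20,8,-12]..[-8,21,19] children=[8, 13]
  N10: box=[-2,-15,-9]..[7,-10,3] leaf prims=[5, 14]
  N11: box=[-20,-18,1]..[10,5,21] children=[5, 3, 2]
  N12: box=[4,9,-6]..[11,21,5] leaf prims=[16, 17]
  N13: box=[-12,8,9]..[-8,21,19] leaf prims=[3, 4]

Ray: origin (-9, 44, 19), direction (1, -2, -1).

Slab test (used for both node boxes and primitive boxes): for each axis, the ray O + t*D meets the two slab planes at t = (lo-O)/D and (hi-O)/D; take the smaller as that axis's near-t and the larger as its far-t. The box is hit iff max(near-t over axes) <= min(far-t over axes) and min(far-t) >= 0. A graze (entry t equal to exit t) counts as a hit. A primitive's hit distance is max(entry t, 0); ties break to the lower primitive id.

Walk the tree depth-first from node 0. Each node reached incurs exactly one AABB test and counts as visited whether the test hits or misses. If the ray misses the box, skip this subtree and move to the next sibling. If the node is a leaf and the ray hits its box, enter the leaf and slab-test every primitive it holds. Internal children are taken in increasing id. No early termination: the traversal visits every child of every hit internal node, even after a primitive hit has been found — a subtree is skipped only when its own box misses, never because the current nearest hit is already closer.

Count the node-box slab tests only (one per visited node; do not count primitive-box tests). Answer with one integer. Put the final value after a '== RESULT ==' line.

Walk:
N0 x:[-11,30] y:[23/2,31] z:[-2,35] -> hit [23/2,30], descend [4, 6, 9, 11]
  N4 x:[7,23] y:[23,59/2] z:[16,35] -> hit [23,23], descend [1, 10]
    N1 x:[16,23] y:[23,27] z:[16,35] -> hit [23,23] leaf, test {P1(miss), P15(miss)}
    N10 x:[7,16] y:[27,59/2] z:[16,28] -> miss, prune
  N6 x:[7,30] y:[23/2,35/2] z:[6,25] -> hit [23/2,35/2], descend [7, 12]
    N7 x:[7,30] y:[14,17] z:[6,10] -> miss, prune
    N12 x:[13,20] y:[23/2,35/2] z:[14,25] -> hit [14,35/2] leaf, test {P16@t=31/2, P17(miss)}
  N9 x:[-11,1] y:[23/2,18] z:[0,31] -> miss, prune
  N11 x:[-11,19] y:[39/2,31] z:[-2,18] -> miss, prune

order=[0, 4, 1, 10, 6, 7, 12, 9, 11]  |boxes|=9  |leaves|=2  hit=P16

== RESULT ==
9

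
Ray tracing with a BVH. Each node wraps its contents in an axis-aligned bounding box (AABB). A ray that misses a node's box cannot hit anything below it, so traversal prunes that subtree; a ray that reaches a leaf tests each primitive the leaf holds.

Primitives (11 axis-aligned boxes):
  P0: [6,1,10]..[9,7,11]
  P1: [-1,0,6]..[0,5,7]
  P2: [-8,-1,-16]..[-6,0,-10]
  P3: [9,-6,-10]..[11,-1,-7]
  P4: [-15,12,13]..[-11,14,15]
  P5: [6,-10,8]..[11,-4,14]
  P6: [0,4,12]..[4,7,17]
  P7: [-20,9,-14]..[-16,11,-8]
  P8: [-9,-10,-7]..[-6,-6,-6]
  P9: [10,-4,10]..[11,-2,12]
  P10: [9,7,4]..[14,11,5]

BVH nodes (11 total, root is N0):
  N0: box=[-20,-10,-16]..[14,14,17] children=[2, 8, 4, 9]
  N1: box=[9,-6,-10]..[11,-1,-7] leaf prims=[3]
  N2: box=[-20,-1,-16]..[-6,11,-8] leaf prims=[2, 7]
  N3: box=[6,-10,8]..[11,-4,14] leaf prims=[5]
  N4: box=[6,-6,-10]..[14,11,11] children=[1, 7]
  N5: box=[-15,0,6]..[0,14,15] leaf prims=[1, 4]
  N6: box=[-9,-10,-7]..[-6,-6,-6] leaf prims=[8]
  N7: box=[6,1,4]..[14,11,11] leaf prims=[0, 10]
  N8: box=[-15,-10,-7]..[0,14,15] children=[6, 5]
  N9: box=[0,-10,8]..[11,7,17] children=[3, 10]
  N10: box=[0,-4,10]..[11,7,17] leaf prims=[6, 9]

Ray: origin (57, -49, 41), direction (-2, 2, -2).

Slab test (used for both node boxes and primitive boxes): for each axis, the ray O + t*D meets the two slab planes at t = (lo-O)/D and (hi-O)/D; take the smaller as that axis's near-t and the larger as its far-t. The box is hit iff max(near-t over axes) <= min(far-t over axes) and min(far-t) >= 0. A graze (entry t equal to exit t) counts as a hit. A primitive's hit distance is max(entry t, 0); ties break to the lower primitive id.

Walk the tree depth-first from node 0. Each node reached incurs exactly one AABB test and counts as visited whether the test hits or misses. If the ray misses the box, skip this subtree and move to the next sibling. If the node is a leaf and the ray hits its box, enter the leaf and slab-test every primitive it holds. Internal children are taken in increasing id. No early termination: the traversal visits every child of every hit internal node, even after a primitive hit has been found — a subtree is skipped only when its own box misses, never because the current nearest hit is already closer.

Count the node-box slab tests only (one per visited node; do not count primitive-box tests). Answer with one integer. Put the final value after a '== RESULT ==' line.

Trace the traversal:
N0 x:[43/2,77/2] y:[39/2,63/2] z:[12,57/2] -> hit [43/2,57/2], descend [2, 4, 8, 9]
  N2 x:[63/2,77/2] y:[24,30] z:[49/2,57/2] -> miss, prune
  N4 x:[43/2,51/2] y:[43/2,30] z:[15,51/2] -> hit [43/2,51/2], descend [1, 7]
    N1 x:[23,24] y:[43/2,24] z:[24,51/2] -> hit [24,24] leaf, test {P3@t=24}
    N7 x:[43/2,51/2] y:[25,30] z:[15,37/2] -> miss, prune
  N8 x:[57/2,36] y:[39/2,63/2] z:[13,24] -> miss, prune
  N9 x:[23,57/2] y:[39/2,28] z:[12,33/2] -> miss, prune

Visited [0, 2, 4, 1, 7, 8, 9]. Tests: 7 box, 1 leaf. Nearest: P3.

== RESULT ==
7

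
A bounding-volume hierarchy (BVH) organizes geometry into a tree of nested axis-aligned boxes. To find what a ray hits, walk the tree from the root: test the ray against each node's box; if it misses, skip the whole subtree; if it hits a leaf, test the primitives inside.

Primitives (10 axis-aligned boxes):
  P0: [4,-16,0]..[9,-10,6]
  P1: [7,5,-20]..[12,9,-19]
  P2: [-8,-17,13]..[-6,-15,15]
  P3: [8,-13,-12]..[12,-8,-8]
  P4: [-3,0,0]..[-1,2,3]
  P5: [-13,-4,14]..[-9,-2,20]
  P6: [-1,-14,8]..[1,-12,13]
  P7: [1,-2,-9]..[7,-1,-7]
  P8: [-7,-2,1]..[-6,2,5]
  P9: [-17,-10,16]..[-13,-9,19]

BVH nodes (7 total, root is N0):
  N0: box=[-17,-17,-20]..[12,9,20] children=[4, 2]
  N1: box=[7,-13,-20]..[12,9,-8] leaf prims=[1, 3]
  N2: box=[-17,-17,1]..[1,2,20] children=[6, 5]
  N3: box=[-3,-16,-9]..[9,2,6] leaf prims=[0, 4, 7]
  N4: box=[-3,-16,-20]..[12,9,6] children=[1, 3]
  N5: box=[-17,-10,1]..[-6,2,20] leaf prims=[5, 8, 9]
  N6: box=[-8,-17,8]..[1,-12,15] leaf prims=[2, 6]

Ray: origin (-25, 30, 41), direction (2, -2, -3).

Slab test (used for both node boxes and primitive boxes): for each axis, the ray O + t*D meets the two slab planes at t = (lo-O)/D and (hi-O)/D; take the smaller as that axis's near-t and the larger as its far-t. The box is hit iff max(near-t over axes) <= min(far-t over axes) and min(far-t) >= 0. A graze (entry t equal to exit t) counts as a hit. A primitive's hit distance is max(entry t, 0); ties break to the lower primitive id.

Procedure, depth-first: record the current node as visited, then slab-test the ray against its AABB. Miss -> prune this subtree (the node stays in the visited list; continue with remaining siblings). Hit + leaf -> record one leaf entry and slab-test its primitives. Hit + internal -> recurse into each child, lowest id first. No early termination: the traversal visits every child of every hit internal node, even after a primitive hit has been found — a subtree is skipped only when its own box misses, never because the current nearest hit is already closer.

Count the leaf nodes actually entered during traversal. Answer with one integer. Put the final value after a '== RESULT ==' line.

Trace the traversal:
N0 x:[4,37/2] y:[21/2,47/2] z:[7,61/3] -> hit [21/2,37/2], descend [2, 4]
  N2 x:[4,13] y:[14,47/2] z:[7,40/3] -> miss, prune
  N4 x:[11,37/2] y:[21/2,23] z:[35/3,61/3] -> hit [35/3,37/2], descend [1, 3]
    N1 x:[16,37/2] y:[21/2,43/2] z:[49/3,61/3] -> hit [49/3,37/2] leaf, test {P1(miss), P3(miss)}
    N3 x:[11,17] y:[14,23] z:[35/3,50/3] -> hit [14,50/3] leaf, test {P0(miss), P4(miss), P7@t=16}

Summary -> nodes [0, 2, 4, 1, 3]; box-tests=5; leaf-entries=2; first=P7

== RESULT ==
2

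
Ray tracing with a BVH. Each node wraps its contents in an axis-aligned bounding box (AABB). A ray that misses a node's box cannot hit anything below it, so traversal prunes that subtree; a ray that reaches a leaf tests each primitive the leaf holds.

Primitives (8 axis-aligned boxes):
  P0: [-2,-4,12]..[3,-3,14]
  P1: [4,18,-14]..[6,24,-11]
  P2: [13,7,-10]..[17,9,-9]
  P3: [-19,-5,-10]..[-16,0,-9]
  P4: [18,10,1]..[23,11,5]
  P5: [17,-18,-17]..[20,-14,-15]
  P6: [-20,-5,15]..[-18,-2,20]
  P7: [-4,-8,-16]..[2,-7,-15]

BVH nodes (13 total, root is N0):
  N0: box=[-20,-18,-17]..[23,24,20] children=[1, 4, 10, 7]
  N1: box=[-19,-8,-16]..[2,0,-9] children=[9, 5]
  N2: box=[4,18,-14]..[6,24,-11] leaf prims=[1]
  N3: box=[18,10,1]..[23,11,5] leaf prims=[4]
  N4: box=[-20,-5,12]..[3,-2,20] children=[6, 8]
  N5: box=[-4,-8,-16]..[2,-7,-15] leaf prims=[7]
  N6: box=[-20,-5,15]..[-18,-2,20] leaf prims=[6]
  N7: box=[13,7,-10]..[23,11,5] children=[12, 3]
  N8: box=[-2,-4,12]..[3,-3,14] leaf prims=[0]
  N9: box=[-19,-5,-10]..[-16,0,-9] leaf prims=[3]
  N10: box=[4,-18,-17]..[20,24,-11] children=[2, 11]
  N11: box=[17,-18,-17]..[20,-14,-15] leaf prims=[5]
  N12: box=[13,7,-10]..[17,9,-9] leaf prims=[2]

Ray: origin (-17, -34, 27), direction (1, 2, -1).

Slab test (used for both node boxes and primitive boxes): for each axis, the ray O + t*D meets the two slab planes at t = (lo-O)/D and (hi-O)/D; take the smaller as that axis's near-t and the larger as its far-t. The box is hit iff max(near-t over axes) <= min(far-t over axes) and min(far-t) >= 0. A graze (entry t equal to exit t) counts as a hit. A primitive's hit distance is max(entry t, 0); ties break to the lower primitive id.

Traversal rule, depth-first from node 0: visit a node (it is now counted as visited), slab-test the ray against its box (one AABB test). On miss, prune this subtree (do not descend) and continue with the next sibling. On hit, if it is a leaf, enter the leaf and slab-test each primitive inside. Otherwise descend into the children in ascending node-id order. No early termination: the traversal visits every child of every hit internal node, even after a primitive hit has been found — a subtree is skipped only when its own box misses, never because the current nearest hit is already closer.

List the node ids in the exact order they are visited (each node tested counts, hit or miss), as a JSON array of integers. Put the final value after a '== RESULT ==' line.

Traverse from the root:
N0 x:[-3,40] y:[8,29] z:[7,44] -> hit [8,29], descend [1, 4, 7, 10]
  N1 x:[-2,19] y:[13,17] z:[36,43] -> miss, prune
  N4 x:[-3,20] y:[29/2,16] z:[7,15] -> hit [29/2,15], descend [6, 8]
    N6 x:[-3,-1] y:[29/2,16] z:[7,12] -> miss, prune
    N8 x:[15,20] y:[15,31/2] z:[13,15] -> hit [15,15] leaf, test {P0@t=15}
  N7 x:[30,40] y:[41/2,45/2] z:[22,37] -> miss, prune
  N10 x:[21,37] y:[8,29] z:[38,44] -> miss, prune

Summary -> nodes [0, 1, 4, 6, 8, 7, 10]; box-tests=7; leaf-entries=1; first=P0

== RESULT ==
[0, 1, 4, 6, 8, 7, 10]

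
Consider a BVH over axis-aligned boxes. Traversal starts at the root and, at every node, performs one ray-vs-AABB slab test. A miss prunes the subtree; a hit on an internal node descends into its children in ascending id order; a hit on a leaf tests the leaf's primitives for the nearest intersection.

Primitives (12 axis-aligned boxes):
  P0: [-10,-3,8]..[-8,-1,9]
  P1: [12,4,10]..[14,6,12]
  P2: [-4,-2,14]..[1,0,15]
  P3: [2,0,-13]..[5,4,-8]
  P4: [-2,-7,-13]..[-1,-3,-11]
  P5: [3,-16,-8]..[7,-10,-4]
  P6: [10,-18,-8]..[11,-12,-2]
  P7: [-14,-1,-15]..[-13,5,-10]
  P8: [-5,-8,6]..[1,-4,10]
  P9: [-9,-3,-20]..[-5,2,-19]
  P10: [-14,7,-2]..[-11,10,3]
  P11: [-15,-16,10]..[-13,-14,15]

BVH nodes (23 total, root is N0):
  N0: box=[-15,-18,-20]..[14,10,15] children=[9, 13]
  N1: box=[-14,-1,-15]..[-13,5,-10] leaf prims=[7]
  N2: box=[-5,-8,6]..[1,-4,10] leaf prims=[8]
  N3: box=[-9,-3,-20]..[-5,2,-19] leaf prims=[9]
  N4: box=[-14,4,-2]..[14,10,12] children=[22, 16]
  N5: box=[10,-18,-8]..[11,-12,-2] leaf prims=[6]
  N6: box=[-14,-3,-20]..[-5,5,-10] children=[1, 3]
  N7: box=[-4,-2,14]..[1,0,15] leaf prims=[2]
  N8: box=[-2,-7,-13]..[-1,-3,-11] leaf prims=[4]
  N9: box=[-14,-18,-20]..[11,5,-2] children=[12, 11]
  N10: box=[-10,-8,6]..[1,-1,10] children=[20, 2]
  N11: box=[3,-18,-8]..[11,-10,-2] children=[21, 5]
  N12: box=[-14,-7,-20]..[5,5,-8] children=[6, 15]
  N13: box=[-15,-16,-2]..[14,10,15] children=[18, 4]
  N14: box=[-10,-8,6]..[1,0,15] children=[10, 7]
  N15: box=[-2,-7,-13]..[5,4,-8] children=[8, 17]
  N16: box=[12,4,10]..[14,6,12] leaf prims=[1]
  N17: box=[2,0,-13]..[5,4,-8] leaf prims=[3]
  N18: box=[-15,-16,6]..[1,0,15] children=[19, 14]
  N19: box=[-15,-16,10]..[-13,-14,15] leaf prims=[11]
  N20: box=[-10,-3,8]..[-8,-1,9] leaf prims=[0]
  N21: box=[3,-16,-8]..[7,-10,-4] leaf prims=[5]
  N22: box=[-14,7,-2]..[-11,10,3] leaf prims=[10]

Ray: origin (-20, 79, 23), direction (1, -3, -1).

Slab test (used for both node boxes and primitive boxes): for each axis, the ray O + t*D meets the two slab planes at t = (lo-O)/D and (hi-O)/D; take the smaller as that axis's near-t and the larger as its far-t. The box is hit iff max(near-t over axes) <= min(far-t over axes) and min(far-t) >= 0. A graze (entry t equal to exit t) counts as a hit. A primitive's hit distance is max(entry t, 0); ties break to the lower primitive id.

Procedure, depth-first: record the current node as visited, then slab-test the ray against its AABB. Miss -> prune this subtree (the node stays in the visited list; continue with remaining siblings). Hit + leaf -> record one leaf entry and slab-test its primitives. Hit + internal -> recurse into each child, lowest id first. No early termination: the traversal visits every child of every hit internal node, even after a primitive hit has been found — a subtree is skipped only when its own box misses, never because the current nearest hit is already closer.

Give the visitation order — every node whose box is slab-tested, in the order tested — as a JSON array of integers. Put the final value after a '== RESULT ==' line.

Traverse from the root:
N0 x:[5,34] y:[23,97/3] z:[8,43] -> hit [23,97/3], descend [9, 13]
  N9 x:[6,31] y:[74/3,97/3] z:[25,43] -> hit [25,31], descend [11, 12]
    N11 x:[23,31] y:[89/3,97/3] z:[25,31] -> hit [89/3,31], descend [5, 21]
      N5 x:[30,31] y:[91/3,97/3] z:[25,31] -> hit [91/3,31] leaf, test {P6@t=91/3}
      N21 x:[23,27] y:[89/3,95/3] z:[27,31] -> miss, prune
    N12 x:[6,25] y:[74/3,86/3] z:[31,43] -> miss, prune
  N13 x:[5,34] y:[23,95/3] z:[8,25] -> hit [23,25], descend [4, 18]
    N4 x:[6,34] y:[23,25] z:[11,25] -> hit [23,25], descend [16, 22]
      N16 x:[32,34] y:[73/3,25] z:[11,13] -> miss, prune
      N22 x:[6,9] y:[23,24] z:[20,25] -> miss, prune
    N18 x:[5,21] y:[79/3,95/3] z:[8,17] -> miss, prune

11 AABB tests over nodes [0, 9, 11, 5, 21, 12, 13, 4, 16, 22, 18]; 1 leaf entered; closest P6.

== RESULT ==
[0, 9, 11, 5, 21, 12, 13, 4, 16, 22, 18]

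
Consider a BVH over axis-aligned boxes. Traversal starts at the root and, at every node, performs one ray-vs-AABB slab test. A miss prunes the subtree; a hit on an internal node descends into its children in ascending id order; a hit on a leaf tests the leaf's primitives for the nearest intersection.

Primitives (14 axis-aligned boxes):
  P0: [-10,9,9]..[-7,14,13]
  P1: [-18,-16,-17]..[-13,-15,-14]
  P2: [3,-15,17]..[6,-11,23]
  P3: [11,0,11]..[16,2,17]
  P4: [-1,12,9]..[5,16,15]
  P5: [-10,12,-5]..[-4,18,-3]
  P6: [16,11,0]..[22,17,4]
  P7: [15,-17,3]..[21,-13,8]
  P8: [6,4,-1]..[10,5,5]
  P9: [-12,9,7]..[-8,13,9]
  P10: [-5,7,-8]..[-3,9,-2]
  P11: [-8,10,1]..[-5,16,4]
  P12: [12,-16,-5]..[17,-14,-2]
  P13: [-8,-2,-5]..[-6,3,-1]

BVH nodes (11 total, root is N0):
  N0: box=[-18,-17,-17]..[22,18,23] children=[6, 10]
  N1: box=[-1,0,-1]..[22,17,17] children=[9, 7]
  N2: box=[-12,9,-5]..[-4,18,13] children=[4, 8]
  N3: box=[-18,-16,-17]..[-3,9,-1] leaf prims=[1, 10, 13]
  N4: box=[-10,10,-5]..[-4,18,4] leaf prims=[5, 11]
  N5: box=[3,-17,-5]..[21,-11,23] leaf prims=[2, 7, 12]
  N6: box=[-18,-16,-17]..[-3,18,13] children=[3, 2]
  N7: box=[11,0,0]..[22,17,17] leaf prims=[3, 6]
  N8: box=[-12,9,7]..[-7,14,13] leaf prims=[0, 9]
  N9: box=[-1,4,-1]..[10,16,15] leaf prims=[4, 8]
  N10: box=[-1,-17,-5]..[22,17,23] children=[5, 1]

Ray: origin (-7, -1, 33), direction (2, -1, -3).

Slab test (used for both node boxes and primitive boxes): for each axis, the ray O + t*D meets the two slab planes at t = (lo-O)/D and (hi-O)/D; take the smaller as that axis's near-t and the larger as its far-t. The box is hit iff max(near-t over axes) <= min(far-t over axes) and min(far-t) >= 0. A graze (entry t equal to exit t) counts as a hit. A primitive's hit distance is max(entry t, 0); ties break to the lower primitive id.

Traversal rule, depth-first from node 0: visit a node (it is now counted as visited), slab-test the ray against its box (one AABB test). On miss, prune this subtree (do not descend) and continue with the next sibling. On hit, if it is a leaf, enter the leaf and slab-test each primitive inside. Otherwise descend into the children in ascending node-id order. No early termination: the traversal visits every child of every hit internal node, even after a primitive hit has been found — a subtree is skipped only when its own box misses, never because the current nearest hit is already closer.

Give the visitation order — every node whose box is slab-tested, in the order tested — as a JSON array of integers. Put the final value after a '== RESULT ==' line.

Trace the traversal:
N0 x:[-11/2,29/2] y:[-19,16] z:[10/3,50/3] -> hit [10/3,29/2], descend [6, 10]
  N6 x:[-11/2,2] y:[-19,15] z:[20/3,50/3] -> miss, prune
  N10 x:[3,29/2] y:[-18,16] z:[10/3,38/3] -> hit [10/3,38/3], descend [1, 5]
    N1 x:[3,29/2] y:[-18,-1] z:[16/3,34/3] -> miss, prune
    N5 x:[5,14] y:[10,16] z:[10/3,38/3] -> hit [10,38/3] leaf, test {P2(miss), P7(miss), P12(miss)}

Summary -> nodes [0, 6, 10, 1, 5]; box-tests=5; leaf-entries=1; first=miss

== RESULT ==
[0, 6, 10, 1, 5]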